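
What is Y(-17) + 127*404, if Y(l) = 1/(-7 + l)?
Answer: 1231391/24 ≈ 51308.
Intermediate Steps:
Y(-17) + 127*404 = 1/(-7 - 17) + 127*404 = 1/(-24) + 51308 = -1/24 + 51308 = 1231391/24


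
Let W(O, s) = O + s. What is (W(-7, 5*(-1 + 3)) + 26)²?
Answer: 841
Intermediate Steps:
(W(-7, 5*(-1 + 3)) + 26)² = ((-7 + 5*(-1 + 3)) + 26)² = ((-7 + 5*2) + 26)² = ((-7 + 10) + 26)² = (3 + 26)² = 29² = 841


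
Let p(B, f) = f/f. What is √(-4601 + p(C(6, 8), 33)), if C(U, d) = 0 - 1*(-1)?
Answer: 10*I*√46 ≈ 67.823*I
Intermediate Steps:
C(U, d) = 1 (C(U, d) = 0 + 1 = 1)
p(B, f) = 1
√(-4601 + p(C(6, 8), 33)) = √(-4601 + 1) = √(-4600) = 10*I*√46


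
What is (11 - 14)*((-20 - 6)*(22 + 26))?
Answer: 3744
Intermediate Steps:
(11 - 14)*((-20 - 6)*(22 + 26)) = -(-78)*48 = -3*(-1248) = 3744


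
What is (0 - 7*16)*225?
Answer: -25200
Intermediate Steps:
(0 - 7*16)*225 = (0 - 112)*225 = -112*225 = -25200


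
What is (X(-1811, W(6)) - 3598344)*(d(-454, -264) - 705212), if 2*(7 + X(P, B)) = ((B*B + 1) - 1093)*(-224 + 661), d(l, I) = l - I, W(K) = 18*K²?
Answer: -62013350707542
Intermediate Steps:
X(P, B) = -238609 + 437*B²/2 (X(P, B) = -7 + (((B*B + 1) - 1093)*(-224 + 661))/2 = -7 + (((B² + 1) - 1093)*437)/2 = -7 + (((1 + B²) - 1093)*437)/2 = -7 + ((-1092 + B²)*437)/2 = -7 + (-477204 + 437*B²)/2 = -7 + (-238602 + 437*B²/2) = -238609 + 437*B²/2)
(X(-1811, W(6)) - 3598344)*(d(-454, -264) - 705212) = ((-238609 + 437*(18*6²)²/2) - 3598344)*((-454 - 1*(-264)) - 705212) = ((-238609 + 437*(18*36)²/2) - 3598344)*((-454 + 264) - 705212) = ((-238609 + (437/2)*648²) - 3598344)*(-190 - 705212) = ((-238609 + (437/2)*419904) - 3598344)*(-705402) = ((-238609 + 91749024) - 3598344)*(-705402) = (91510415 - 3598344)*(-705402) = 87912071*(-705402) = -62013350707542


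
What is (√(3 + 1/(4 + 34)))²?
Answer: 115/38 ≈ 3.0263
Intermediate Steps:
(√(3 + 1/(4 + 34)))² = (√(3 + 1/38))² = (√(115/38))² = (√4370/38)² = 115/38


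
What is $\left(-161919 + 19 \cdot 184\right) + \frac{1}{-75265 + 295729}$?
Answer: $- \frac{34926568271}{220464} \approx -1.5842 \cdot 10^{5}$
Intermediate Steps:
$\left(-161919 + 19 \cdot 184\right) + \frac{1}{-75265 + 295729} = \left(-161919 + 3496\right) + \frac{1}{220464} = -158423 + \frac{1}{220464} = - \frac{34926568271}{220464}$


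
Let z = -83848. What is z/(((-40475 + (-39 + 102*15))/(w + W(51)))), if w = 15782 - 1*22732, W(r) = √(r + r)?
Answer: -72842950/4873 + 10481*√102/4873 ≈ -14927.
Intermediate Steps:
W(r) = √2*√r (W(r) = √(2*r) = √2*√r)
w = -6950 (w = 15782 - 22732 = -6950)
z/(((-40475 + (-39 + 102*15))/(w + W(51)))) = -83848*(-6950 + √2*√51)/(-40475 + (-39 + 102*15)) = -83848*(-6950 + √102)/(-40475 + (-39 + 1530)) = -83848*(-6950 + √102)/(-40475 + 1491) = -(72842950/4873 - 10481*√102/4873) = -83848*(3475/19492 - √102/38984) = -72842950/4873 + 10481*√102/4873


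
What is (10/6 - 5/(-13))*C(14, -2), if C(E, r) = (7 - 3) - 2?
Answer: 160/39 ≈ 4.1026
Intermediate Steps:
C(E, r) = 2 (C(E, r) = 4 - 2 = 2)
(10/6 - 5/(-13))*C(14, -2) = (10/6 - 5/(-13))*2 = (10*(⅙) - 5*(-1/13))*2 = (5/3 + 5/13)*2 = (80/39)*2 = 160/39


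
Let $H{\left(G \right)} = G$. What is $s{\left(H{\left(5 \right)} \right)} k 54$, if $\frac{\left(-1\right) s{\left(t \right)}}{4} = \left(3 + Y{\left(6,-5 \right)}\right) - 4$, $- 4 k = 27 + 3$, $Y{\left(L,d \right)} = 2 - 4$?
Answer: $-4860$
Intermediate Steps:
$Y{\left(L,d \right)} = -2$
$k = - \frac{15}{2}$ ($k = - \frac{27 + 3}{4} = \left(- \frac{1}{4}\right) 30 = - \frac{15}{2} \approx -7.5$)
$s{\left(t \right)} = 12$ ($s{\left(t \right)} = - 4 \left(\left(3 - 2\right) - 4\right) = - 4 \left(1 - 4\right) = \left(-4\right) \left(-3\right) = 12$)
$s{\left(H{\left(5 \right)} \right)} k 54 = 12 \left(- \frac{15}{2}\right) 54 = \left(-90\right) 54 = -4860$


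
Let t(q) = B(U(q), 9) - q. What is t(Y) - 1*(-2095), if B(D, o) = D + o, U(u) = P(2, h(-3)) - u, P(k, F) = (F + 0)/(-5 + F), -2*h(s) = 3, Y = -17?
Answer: 27797/13 ≈ 2138.2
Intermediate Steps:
h(s) = -3/2 (h(s) = -½*3 = -3/2)
P(k, F) = F/(-5 + F)
U(u) = 3/13 - u (U(u) = -3/(2*(-5 - 3/2)) - u = -3/(2*(-13/2)) - u = -3/2*(-2/13) - u = 3/13 - u)
t(q) = 120/13 - 2*q (t(q) = ((3/13 - q) + 9) - q = (120/13 - q) - q = 120/13 - 2*q)
t(Y) - 1*(-2095) = (120/13 - 2*(-17)) - 1*(-2095) = (120/13 + 34) + 2095 = 562/13 + 2095 = 27797/13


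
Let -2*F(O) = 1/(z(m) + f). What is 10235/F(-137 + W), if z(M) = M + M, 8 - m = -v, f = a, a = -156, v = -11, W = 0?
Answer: 3316140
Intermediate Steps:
f = -156
m = -3 (m = 8 - (-1)*(-11) = 8 - 1*11 = 8 - 11 = -3)
z(M) = 2*M
F(O) = 1/324 (F(O) = -1/(2*(2*(-3) - 156)) = -1/(2*(-6 - 156)) = -½/(-162) = -½*(-1/162) = 1/324)
10235/F(-137 + W) = 10235/(1/324) = 10235*324 = 3316140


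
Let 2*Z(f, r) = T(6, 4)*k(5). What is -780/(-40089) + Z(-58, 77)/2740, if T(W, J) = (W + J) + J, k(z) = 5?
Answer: 236021/7322924 ≈ 0.032230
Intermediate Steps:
T(W, J) = W + 2*J (T(W, J) = (J + W) + J = W + 2*J)
Z(f, r) = 35 (Z(f, r) = ((6 + 2*4)*5)/2 = ((6 + 8)*5)/2 = (14*5)/2 = (½)*70 = 35)
-780/(-40089) + Z(-58, 77)/2740 = -780/(-40089) + 35/2740 = -780*(-1/40089) + 35*(1/2740) = 260/13363 + 7/548 = 236021/7322924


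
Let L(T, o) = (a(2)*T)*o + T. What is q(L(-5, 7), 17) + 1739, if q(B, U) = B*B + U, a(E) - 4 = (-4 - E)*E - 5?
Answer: 204256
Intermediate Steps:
a(E) = -1 + E*(-4 - E) (a(E) = 4 + ((-4 - E)*E - 5) = 4 + (E*(-4 - E) - 5) = 4 + (-5 + E*(-4 - E)) = -1 + E*(-4 - E))
L(T, o) = T - 13*T*o (L(T, o) = ((-1 - 1*2² - 4*2)*T)*o + T = ((-1 - 1*4 - 8)*T)*o + T = ((-1 - 4 - 8)*T)*o + T = (-13*T)*o + T = -13*T*o + T = T - 13*T*o)
q(B, U) = U + B² (q(B, U) = B² + U = U + B²)
q(L(-5, 7), 17) + 1739 = (17 + (-5*(1 - 13*7))²) + 1739 = (17 + (-5*(1 - 91))²) + 1739 = (17 + (-5*(-90))²) + 1739 = (17 + 450²) + 1739 = (17 + 202500) + 1739 = 202517 + 1739 = 204256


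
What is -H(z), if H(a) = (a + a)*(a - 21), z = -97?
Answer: -22892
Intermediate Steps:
H(a) = 2*a*(-21 + a) (H(a) = (2*a)*(-21 + a) = 2*a*(-21 + a))
-H(z) = -2*(-97)*(-21 - 97) = -2*(-97)*(-118) = -1*22892 = -22892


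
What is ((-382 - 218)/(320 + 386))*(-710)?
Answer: 213000/353 ≈ 603.40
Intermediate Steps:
((-382 - 218)/(320 + 386))*(-710) = -600/706*(-710) = -600*1/706*(-710) = -300/353*(-710) = 213000/353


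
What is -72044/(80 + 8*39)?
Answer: -2573/14 ≈ -183.79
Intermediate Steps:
-72044/(80 + 8*39) = -72044/(80 + 312) = -72044/392 = -72044*1/392 = -2573/14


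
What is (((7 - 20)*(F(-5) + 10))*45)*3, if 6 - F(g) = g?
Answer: -36855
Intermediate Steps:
F(g) = 6 - g
(((7 - 20)*(F(-5) + 10))*45)*3 = (((7 - 20)*((6 - 1*(-5)) + 10))*45)*3 = (-13*((6 + 5) + 10)*45)*3 = (-13*(11 + 10)*45)*3 = (-13*21*45)*3 = -273*45*3 = -12285*3 = -36855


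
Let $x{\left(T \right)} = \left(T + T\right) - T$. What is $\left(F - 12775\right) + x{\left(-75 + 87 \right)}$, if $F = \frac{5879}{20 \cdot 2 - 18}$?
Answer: $- \frac{274907}{22} \approx -12496.0$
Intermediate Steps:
$F = \frac{5879}{22}$ ($F = \frac{5879}{40 - 18} = \frac{5879}{22} \approx 267.23$)
$x{\left(T \right)} = T$ ($x{\left(T \right)} = 2 T - T = T$)
$\left(F - 12775\right) + x{\left(-75 + 87 \right)} = \left(\frac{5879}{22} - 12775\right) + \left(-75 + 87\right) = - \frac{275171}{22} + 12 = - \frac{274907}{22}$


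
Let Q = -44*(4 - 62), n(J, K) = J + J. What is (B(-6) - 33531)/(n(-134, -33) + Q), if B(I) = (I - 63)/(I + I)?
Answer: -134101/9136 ≈ -14.678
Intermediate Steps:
n(J, K) = 2*J
B(I) = (-63 + I)/(2*I) (B(I) = (-63 + I)/((2*I)) = (-63 + I)*(1/(2*I)) = (-63 + I)/(2*I))
Q = 2552 (Q = -44*(-58) = 2552)
(B(-6) - 33531)/(n(-134, -33) + Q) = ((1/2)*(-63 - 6)/(-6) - 33531)/(2*(-134) + 2552) = ((1/2)*(-1/6)*(-69) - 33531)/(-268 + 2552) = (23/4 - 33531)/2284 = -134101/4*1/2284 = -134101/9136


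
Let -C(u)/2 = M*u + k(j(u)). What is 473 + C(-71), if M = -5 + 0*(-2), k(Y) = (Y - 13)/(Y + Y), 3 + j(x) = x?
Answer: -17625/74 ≈ -238.18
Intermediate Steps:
j(x) = -3 + x
k(Y) = (-13 + Y)/(2*Y) (k(Y) = (-13 + Y)/((2*Y)) = (-13 + Y)*(1/(2*Y)) = (-13 + Y)/(2*Y))
M = -5 (M = -5 + 0 = -5)
C(u) = 10*u - (-16 + u)/(-3 + u) (C(u) = -2*(-5*u + (-13 + (-3 + u))/(2*(-3 + u))) = -2*(-5*u + (-16 + u)/(2*(-3 + u))) = 10*u - (-16 + u)/(-3 + u))
473 + C(-71) = 473 + (16 - 1*(-71) + 10*(-71)*(-3 - 71))/(-3 - 71) = 473 + (16 + 71 + 10*(-71)*(-74))/(-74) = 473 - (16 + 71 + 52540)/74 = 473 - 1/74*52627 = 473 - 52627/74 = -17625/74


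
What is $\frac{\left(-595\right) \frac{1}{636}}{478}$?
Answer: $- \frac{595}{304008} \approx -0.0019572$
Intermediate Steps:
$\frac{\left(-595\right) \frac{1}{636}}{478} = \left(-595\right) \frac{1}{636} \cdot \frac{1}{478} = \left(- \frac{595}{636}\right) \frac{1}{478} = - \frac{595}{304008}$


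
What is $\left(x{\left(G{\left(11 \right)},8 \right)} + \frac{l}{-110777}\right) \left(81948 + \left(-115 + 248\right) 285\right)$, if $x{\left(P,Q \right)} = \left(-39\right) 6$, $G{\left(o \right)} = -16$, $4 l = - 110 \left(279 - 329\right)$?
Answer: $- \frac{3106972450629}{110777} \approx -2.8047 \cdot 10^{7}$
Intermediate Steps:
$l = 1375$ ($l = \frac{\left(-110\right) \left(279 - 329\right)}{4} = \frac{\left(-110\right) \left(-50\right)}{4} = \frac{1}{4} \cdot 5500 = 1375$)
$x{\left(P,Q \right)} = -234$
$\left(x{\left(G{\left(11 \right)},8 \right)} + \frac{l}{-110777}\right) \left(81948 + \left(-115 + 248\right) 285\right) = \left(-234 + \frac{1375}{-110777}\right) \left(81948 + \left(-115 + 248\right) 285\right) = \left(-234 + 1375 \left(- \frac{1}{110777}\right)\right) \left(81948 + 133 \cdot 285\right) = \left(-234 - \frac{1375}{110777}\right) \left(81948 + 37905\right) = \left(- \frac{25923193}{110777}\right) 119853 = - \frac{3106972450629}{110777}$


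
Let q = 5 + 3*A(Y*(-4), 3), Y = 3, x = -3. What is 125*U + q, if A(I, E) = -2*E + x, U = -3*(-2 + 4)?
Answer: -772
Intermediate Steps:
U = -6 (U = -3*2 = -6)
A(I, E) = -3 - 2*E (A(I, E) = -2*E - 3 = -3 - 2*E)
q = -22 (q = 5 + 3*(-3 - 2*3) = 5 + 3*(-3 - 6) = 5 + 3*(-9) = 5 - 27 = -22)
125*U + q = 125*(-6) - 22 = -750 - 22 = -772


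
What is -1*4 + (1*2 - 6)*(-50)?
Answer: 196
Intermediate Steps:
-1*4 + (1*2 - 6)*(-50) = -4 + (2 - 6)*(-50) = -4 - 4*(-50) = -4 + 200 = 196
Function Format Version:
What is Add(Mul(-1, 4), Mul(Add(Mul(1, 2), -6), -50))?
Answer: 196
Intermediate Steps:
Add(Mul(-1, 4), Mul(Add(Mul(1, 2), -6), -50)) = Add(-4, Mul(Add(2, -6), -50)) = Add(-4, Mul(-4, -50)) = Add(-4, 200) = 196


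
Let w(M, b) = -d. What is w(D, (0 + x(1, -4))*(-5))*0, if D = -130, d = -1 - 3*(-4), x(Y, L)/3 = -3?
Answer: 0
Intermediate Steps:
x(Y, L) = -9 (x(Y, L) = 3*(-3) = -9)
d = 11 (d = -1 + 12 = 11)
w(M, b) = -11 (w(M, b) = -1*11 = -11)
w(D, (0 + x(1, -4))*(-5))*0 = -11*0 = 0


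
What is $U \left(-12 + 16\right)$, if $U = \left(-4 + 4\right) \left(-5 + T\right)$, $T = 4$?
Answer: $0$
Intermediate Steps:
$U = 0$ ($U = \left(-4 + 4\right) \left(-5 + 4\right) = 0 \left(-1\right) = 0$)
$U \left(-12 + 16\right) = 0 \left(-12 + 16\right) = 0 \cdot 4 = 0$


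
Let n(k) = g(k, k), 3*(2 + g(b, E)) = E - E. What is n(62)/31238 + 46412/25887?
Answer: 724883141/404329053 ≈ 1.7928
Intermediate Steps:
g(b, E) = -2 (g(b, E) = -2 + (E - E)/3 = -2 + (1/3)*0 = -2 + 0 = -2)
n(k) = -2
n(62)/31238 + 46412/25887 = -2/31238 + 46412/25887 = -2*1/31238 + 46412*(1/25887) = -1/15619 + 46412/25887 = 724883141/404329053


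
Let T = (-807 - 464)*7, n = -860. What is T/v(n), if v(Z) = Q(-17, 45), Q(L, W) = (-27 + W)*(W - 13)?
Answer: -8897/576 ≈ -15.446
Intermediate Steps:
T = -8897 (T = -1271*7 = -8897)
Q(L, W) = (-27 + W)*(-13 + W)
v(Z) = 576 (v(Z) = 351 + 45² - 40*45 = 351 + 2025 - 1800 = 576)
T/v(n) = -8897/576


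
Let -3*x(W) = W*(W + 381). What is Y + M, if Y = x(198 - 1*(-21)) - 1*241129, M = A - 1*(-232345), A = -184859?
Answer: -237443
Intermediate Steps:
M = 47486 (M = -184859 - 1*(-232345) = -184859 + 232345 = 47486)
x(W) = -W*(381 + W)/3 (x(W) = -W*(W + 381)/3 = -W*(381 + W)/3)
Y = -284929 (Y = -(198 - 1*(-21))*(381 + (198 - 1*(-21)))/3 - 1*241129 = -(198 + 21)*(381 + (198 + 21))/3 - 241129 = -⅓*219*(381 + 219) - 241129 = -⅓*219*600 - 241129 = -43800 - 241129 = -284929)
Y + M = -284929 + 47486 = -237443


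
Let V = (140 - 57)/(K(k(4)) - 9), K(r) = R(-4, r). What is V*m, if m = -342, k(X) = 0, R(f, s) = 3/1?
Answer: 4731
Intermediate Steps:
R(f, s) = 3 (R(f, s) = 3*1 = 3)
K(r) = 3
V = -83/6 (V = (140 - 57)/(3 - 9) = 83/(-6) = 83*(-1/6) = -83/6 ≈ -13.833)
V*m = -83/6*(-342) = 4731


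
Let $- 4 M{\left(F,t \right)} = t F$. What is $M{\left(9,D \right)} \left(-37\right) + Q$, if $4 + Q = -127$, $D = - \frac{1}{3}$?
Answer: $- \frac{635}{4} \approx -158.75$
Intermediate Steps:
$D = - \frac{1}{3}$ ($D = \left(-1\right) \frac{1}{3} = - \frac{1}{3} \approx -0.33333$)
$Q = -131$ ($Q = -4 - 127 = -131$)
$M{\left(F,t \right)} = - \frac{F t}{4}$ ($M{\left(F,t \right)} = - \frac{t F}{4} = - \frac{F t}{4}$)
$M{\left(9,D \right)} \left(-37\right) + Q = \left(- \frac{1}{4}\right) 9 \left(- \frac{1}{3}\right) \left(-37\right) - 131 = \frac{3}{4} \left(-37\right) - 131 = - \frac{111}{4} - 131 = - \frac{635}{4}$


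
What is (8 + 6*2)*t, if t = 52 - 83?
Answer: -620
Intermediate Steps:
t = -31
(8 + 6*2)*t = (8 + 6*2)*(-31) = (8 + 12)*(-31) = 20*(-31) = -620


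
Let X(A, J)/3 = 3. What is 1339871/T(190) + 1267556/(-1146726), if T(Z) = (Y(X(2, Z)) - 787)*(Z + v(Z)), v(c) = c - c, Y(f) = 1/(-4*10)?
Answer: -181685113886/18050040603 ≈ -10.066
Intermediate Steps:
X(A, J) = 9 (X(A, J) = 3*3 = 9)
Y(f) = -1/40 (Y(f) = 1/(-40) = -1/40)
v(c) = 0
T(Z) = -31481*Z/40 (T(Z) = (-1/40 - 787)*(Z + 0) = -31481*Z/40)
1339871/T(190) + 1267556/(-1146726) = 1339871/((-31481/40*190)) + 1267556/(-1146726) = 1339871/(-598139/4) + 1267556*(-1/1146726) = 1339871*(-4/598139) - 633778/573363 = -5359484/598139 - 633778/573363 = -181685113886/18050040603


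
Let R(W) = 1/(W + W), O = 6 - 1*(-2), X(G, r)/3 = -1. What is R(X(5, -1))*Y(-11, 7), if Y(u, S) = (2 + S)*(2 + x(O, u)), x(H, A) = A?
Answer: 27/2 ≈ 13.500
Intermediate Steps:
X(G, r) = -3 (X(G, r) = 3*(-1) = -3)
O = 8 (O = 6 + 2 = 8)
Y(u, S) = (2 + S)*(2 + u)
R(W) = 1/(2*W)
R(X(5, -1))*Y(-11, 7) = ((1/2)/(-3))*(4 + 2*7 + 2*(-11) + 7*(-11)) = ((1/2)*(-1/3))*(4 + 14 - 22 - 77) = -1/6*(-81) = 27/2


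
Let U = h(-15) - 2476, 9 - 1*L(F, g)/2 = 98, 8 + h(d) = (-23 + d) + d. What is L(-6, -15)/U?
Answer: 178/2537 ≈ 0.070162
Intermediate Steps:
h(d) = -31 + 2*d (h(d) = -8 + ((-23 + d) + d) = -8 + (-23 + 2*d) = -31 + 2*d)
L(F, g) = -178 (L(F, g) = 18 - 2*98 = 18 - 196 = -178)
U = -2537 (U = (-31 + 2*(-15)) - 2476 = (-31 - 30) - 2476 = -61 - 2476 = -2537)
L(-6, -15)/U = -178/(-2537) = -178*(-1/2537) = 178/2537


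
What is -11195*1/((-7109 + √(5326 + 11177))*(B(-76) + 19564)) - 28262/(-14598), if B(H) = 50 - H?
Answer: 2811523657891133/1452159308730636 + 2239*√16503/198953186564 ≈ 1.9361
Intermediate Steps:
-11195*1/((-7109 + √(5326 + 11177))*(B(-76) + 19564)) - 28262/(-14598) = -11195*1/((-7109 + √(5326 + 11177))*((50 - 1*(-76)) + 19564)) - 28262/(-14598) = -11195*1/((-7109 + √16503)*((50 + 76) + 19564)) - 28262*(-1/14598) = -11195*1/((-7109 + √16503)*(126 + 19564)) + 14131/7299 = -11195*1/(19690*(-7109 + √16503)) + 14131/7299 = -11195/(-139976210 + 19690*√16503) + 14131/7299 = 14131/7299 - 11195/(-139976210 + 19690*√16503)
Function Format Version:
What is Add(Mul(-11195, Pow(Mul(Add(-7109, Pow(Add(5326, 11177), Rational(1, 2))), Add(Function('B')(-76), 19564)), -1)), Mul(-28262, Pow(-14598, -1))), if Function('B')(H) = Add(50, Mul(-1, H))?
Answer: Add(Rational(2811523657891133, 1452159308730636), Mul(Rational(2239, 198953186564), Pow(16503, Rational(1, 2)))) ≈ 1.9361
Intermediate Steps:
Add(Mul(-11195, Pow(Mul(Add(-7109, Pow(Add(5326, 11177), Rational(1, 2))), Add(Function('B')(-76), 19564)), -1)), Mul(-28262, Pow(-14598, -1))) = Add(Mul(-11195, Pow(Mul(Add(-7109, Pow(Add(5326, 11177), Rational(1, 2))), Add(Add(50, Mul(-1, -76)), 19564)), -1)), Mul(-28262, Pow(-14598, -1))) = Add(Mul(-11195, Pow(Mul(Add(-7109, Pow(16503, Rational(1, 2))), Add(Add(50, 76), 19564)), -1)), Mul(-28262, Rational(-1, 14598))) = Add(Mul(-11195, Pow(Mul(Add(-7109, Pow(16503, Rational(1, 2))), Add(126, 19564)), -1)), Rational(14131, 7299)) = Add(Mul(-11195, Pow(Mul(Add(-7109, Pow(16503, Rational(1, 2))), 19690), -1)), Rational(14131, 7299)) = Add(Mul(-11195, Pow(Add(-139976210, Mul(19690, Pow(16503, Rational(1, 2)))), -1)), Rational(14131, 7299)) = Add(Rational(14131, 7299), Mul(-11195, Pow(Add(-139976210, Mul(19690, Pow(16503, Rational(1, 2)))), -1)))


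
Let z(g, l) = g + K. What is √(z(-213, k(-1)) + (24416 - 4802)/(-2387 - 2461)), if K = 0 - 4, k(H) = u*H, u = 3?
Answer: 189*I*√1010/404 ≈ 14.868*I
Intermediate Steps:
k(H) = 3*H
K = -4
z(g, l) = -4 + g (z(g, l) = g - 4 = -4 + g)
√(z(-213, k(-1)) + (24416 - 4802)/(-2387 - 2461)) = √((-4 - 213) + (24416 - 4802)/(-2387 - 2461)) = √(-217 + 19614/(-4848)) = √(-217 + 19614*(-1/4848)) = √(-217 - 3269/808) = √(-178605/808) = 189*I*√1010/404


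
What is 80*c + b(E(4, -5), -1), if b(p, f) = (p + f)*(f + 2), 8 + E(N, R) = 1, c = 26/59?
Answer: 1608/59 ≈ 27.254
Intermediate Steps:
c = 26/59 (c = 26*(1/59) = 26/59 ≈ 0.44068)
E(N, R) = -7 (E(N, R) = -8 + 1 = -7)
b(p, f) = (2 + f)*(f + p) (b(p, f) = (f + p)*(2 + f) = (2 + f)*(f + p))
80*c + b(E(4, -5), -1) = 80*(26/59) + ((-1)**2 + 2*(-1) + 2*(-7) - 1*(-7)) = 2080/59 + (1 - 2 - 14 + 7) = 2080/59 - 8 = 1608/59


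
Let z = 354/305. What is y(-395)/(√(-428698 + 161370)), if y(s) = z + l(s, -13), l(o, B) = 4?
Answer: -787*I*√4177/5095940 ≈ -0.0099812*I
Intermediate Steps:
z = 354/305 (z = 354*(1/305) = 354/305 ≈ 1.1607)
y(s) = 1574/305 (y(s) = 354/305 + 4 = 1574/305)
y(-395)/(√(-428698 + 161370)) = 1574/(305*(√(-428698 + 161370))) = 1574/(305*(√(-267328))) = 1574/(305*((8*I*√4177))) = 1574*(-I*√4177/33416)/305 = -787*I*√4177/5095940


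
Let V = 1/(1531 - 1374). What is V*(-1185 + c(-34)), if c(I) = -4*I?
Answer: -1049/157 ≈ -6.6815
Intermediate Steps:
V = 1/157 ≈ 0.0063694
V*(-1185 + c(-34)) = (-1185 - 4*(-34))/157 = (-1185 + 136)/157 = (1/157)*(-1049) = -1049/157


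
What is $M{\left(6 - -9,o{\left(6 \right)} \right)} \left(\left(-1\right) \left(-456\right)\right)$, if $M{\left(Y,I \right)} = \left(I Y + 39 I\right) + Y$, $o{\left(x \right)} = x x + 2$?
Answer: $942552$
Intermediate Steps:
$o{\left(x \right)} = 2 + x^{2}$ ($o{\left(x \right)} = x^{2} + 2 = 2 + x^{2}$)
$M{\left(Y,I \right)} = Y + 39 I + I Y$ ($M{\left(Y,I \right)} = \left(39 I + I Y\right) + Y = Y + 39 I + I Y$)
$M{\left(6 - -9,o{\left(6 \right)} \right)} \left(\left(-1\right) \left(-456\right)\right) = \left(\left(6 - -9\right) + 39 \left(2 + 6^{2}\right) + \left(2 + 6^{2}\right) \left(6 - -9\right)\right) \left(\left(-1\right) \left(-456\right)\right) = \left(\left(6 + 9\right) + 39 \left(2 + 36\right) + \left(2 + 36\right) \left(6 + 9\right)\right) 456 = \left(15 + 39 \cdot 38 + 38 \cdot 15\right) 456 = \left(15 + 1482 + 570\right) 456 = 2067 \cdot 456 = 942552$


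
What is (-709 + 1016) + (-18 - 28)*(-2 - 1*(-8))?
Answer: 31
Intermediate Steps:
(-709 + 1016) + (-18 - 28)*(-2 - 1*(-8)) = 307 - 46*(-2 + 8) = 307 - 46*6 = 307 - 276 = 31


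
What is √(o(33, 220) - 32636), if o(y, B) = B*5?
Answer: 12*I*√219 ≈ 177.58*I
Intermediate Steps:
o(y, B) = 5*B
√(o(33, 220) - 32636) = √(5*220 - 32636) = √(1100 - 32636) = √(-31536) = 12*I*√219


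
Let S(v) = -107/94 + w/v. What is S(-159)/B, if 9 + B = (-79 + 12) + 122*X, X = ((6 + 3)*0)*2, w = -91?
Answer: 8459/1135896 ≈ 0.0074470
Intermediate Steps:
S(v) = -107/94 - 91/v
X = 0 (X = (9*0)*2 = 0*2 = 0)
B = -76 (B = -9 + ((-79 + 12) + 122*0) = -9 + (-67 + 0) = -9 - 67 = -76)
S(-159)/B = (-107/94 - 91/(-159))/(-76) = (-107/94 - 91*(-1/159))*(-1/76) = (-107/94 + 91/159)*(-1/76) = -8459/14946*(-1/76) = 8459/1135896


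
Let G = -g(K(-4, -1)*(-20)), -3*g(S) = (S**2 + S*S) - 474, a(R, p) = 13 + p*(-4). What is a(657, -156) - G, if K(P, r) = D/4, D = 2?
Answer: 2185/3 ≈ 728.33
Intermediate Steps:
a(R, p) = 13 - 4*p
K(P, r) = 1/2 (K(P, r) = 2/4 = 2*(1/4) = 1/2)
g(S) = 158 - 2*S**2/3 (g(S) = -((S**2 + S*S) - 474)/3 = -((S**2 + S**2) - 474)/3 = -(2*S**2 - 474)/3 = -(-474 + 2*S**2)/3 = 158 - 2*S**2/3)
G = -274/3 (G = -(158 - 2*((1/2)*(-20))**2/3) = -(158 - 2/3*(-10)**2) = -(158 - 2/3*100) = -(158 - 200/3) = -1*274/3 = -274/3 ≈ -91.333)
a(657, -156) - G = (13 - 4*(-156)) - 1*(-274/3) = (13 + 624) + 274/3 = 637 + 274/3 = 2185/3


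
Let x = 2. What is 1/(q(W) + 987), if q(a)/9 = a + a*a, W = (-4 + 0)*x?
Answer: 1/1491 ≈ 0.00067069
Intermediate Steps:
W = -8 (W = (-4 + 0)*2 = -4*2 = -8)
q(a) = 9*a + 9*a² (q(a) = 9*(a + a*a) = 9*(a + a²) = 9*a + 9*a²)
1/(q(W) + 987) = 1/(9*(-8)*(1 - 8) + 987) = 1/(9*(-8)*(-7) + 987) = 1/(504 + 987) = 1/1491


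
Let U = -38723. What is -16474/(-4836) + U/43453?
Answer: 264290147/105069354 ≈ 2.5154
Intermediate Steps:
-16474/(-4836) + U/43453 = -16474/(-4836) - 38723/43453 = -16474*(-1/4836) - 38723*1/43453 = 8237/2418 - 38723/43453 = 264290147/105069354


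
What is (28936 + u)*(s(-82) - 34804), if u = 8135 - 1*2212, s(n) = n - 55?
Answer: -1218008319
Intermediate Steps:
s(n) = -55 + n
u = 5923 (u = 8135 - 2212 = 5923)
(28936 + u)*(s(-82) - 34804) = (28936 + 5923)*((-55 - 82) - 34804) = 34859*(-137 - 34804) = 34859*(-34941) = -1218008319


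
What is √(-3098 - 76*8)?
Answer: I*√3706 ≈ 60.877*I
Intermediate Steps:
√(-3098 - 76*8) = √(-3098 - 608) = √(-3706) = I*√3706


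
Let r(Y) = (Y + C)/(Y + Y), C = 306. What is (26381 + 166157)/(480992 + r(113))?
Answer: 43513588/108704611 ≈ 0.40029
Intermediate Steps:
r(Y) = (306 + Y)/(2*Y) (r(Y) = (Y + 306)/(Y + Y) = (306 + Y)/((2*Y)) = (306 + Y)*(1/(2*Y)) = (306 + Y)/(2*Y))
(26381 + 166157)/(480992 + r(113)) = (26381 + 166157)/(480992 + (½)*(306 + 113)/113) = 192538/(480992 + (½)*(1/113)*419) = 192538/(480992 + 419/226) = 192538/(108704611/226) = 192538*(226/108704611) = 43513588/108704611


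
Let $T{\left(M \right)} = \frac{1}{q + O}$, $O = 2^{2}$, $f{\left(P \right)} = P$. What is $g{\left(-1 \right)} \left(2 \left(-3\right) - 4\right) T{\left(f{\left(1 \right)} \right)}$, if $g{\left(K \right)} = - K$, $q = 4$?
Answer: $- \frac{5}{4} \approx -1.25$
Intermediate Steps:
$O = 4$
$T{\left(M \right)} = \frac{1}{8}$ ($T{\left(M \right)} = \frac{1}{4 + 4} = \frac{1}{8}$)
$g{\left(-1 \right)} \left(2 \left(-3\right) - 4\right) T{\left(f{\left(1 \right)} \right)} = \left(-1\right) \left(-1\right) \left(2 \left(-3\right) - 4\right) \frac{1}{8} = 1 \left(-6 - 4\right) \frac{1}{8} = 1 \left(-10\right) \frac{1}{8} = \left(-10\right) \frac{1}{8} = - \frac{5}{4}$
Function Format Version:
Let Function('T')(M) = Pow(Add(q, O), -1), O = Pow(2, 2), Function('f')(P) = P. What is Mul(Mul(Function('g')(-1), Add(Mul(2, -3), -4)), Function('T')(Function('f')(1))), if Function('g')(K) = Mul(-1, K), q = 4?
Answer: Rational(-5, 4) ≈ -1.2500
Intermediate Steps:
O = 4
Function('T')(M) = Rational(1, 8) (Function('T')(M) = Pow(Add(4, 4), -1) = Pow(8, -1) = Rational(1, 8))
Mul(Mul(Function('g')(-1), Add(Mul(2, -3), -4)), Function('T')(Function('f')(1))) = Mul(Mul(Mul(-1, -1), Add(Mul(2, -3), -4)), Rational(1, 8)) = Mul(Mul(1, Add(-6, -4)), Rational(1, 8)) = Mul(Mul(1, -10), Rational(1, 8)) = Mul(-10, Rational(1, 8)) = Rational(-5, 4)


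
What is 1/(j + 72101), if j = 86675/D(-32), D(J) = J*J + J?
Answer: 992/71610867 ≈ 1.3853e-5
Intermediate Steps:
D(J) = J + J**2 (D(J) = J**2 + J = J + J**2)
j = 86675/992 (j = 86675/((-32*(1 - 32))) = 86675/((-32*(-31))) = 86675/992 ≈ 87.374)
1/(j + 72101) = 1/(86675/992 + 72101) = 1/(71610867/992) = 992/71610867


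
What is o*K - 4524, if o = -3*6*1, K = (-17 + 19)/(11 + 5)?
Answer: -18105/4 ≈ -4526.3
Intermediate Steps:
K = ⅛ (K = 2/16 = 2*(1/16) = ⅛ ≈ 0.12500)
o = -18 (o = -18*1 = -18)
o*K - 4524 = -18*⅛ - 4524 = -9/4 - 4524 = -18105/4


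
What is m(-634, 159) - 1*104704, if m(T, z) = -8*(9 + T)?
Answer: -99704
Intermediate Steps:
m(T, z) = -72 - 8*T
m(-634, 159) - 1*104704 = (-72 - 8*(-634)) - 1*104704 = (-72 + 5072) - 104704 = 5000 - 104704 = -99704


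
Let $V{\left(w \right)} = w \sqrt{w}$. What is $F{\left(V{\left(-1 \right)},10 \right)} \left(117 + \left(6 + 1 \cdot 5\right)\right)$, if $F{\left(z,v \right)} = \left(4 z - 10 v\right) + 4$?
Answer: $-12288 - 512 i \approx -12288.0 - 512.0 i$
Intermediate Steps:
$V{\left(w \right)} = w^{\frac{3}{2}}$
$F{\left(z,v \right)} = 4 - 10 v + 4 z$ ($F{\left(z,v \right)} = \left(- 10 v + 4 z\right) + 4 = 4 - 10 v + 4 z$)
$F{\left(V{\left(-1 \right)},10 \right)} \left(117 + \left(6 + 1 \cdot 5\right)\right) = \left(4 - 100 + 4 \left(-1\right)^{\frac{3}{2}}\right) \left(117 + \left(6 + 1 \cdot 5\right)\right) = \left(4 - 100 + 4 \left(- i\right)\right) \left(117 + \left(6 + 5\right)\right) = \left(4 - 100 - 4 i\right) \left(117 + 11\right) = \left(-96 - 4 i\right) 128 = -12288 - 512 i$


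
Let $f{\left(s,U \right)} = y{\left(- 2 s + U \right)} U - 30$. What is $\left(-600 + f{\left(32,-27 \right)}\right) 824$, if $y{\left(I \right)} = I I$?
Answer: $-184754808$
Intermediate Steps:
$y{\left(I \right)} = I^{2}$
$f{\left(s,U \right)} = -30 + U \left(U - 2 s\right)^{2}$ ($f{\left(s,U \right)} = \left(- 2 s + U\right)^{2} U - 30 = \left(U - 2 s\right)^{2} U - 30 = U \left(U - 2 s\right)^{2} - 30 = -30 + U \left(U - 2 s\right)^{2}$)
$\left(-600 + f{\left(32,-27 \right)}\right) 824 = \left(-600 - \left(30 + 27 \left(-27 - 64\right)^{2}\right)\right) 824 = \left(-600 - \left(30 + 27 \left(-91\right)^{2}\right)\right) 824 = \left(-600 - 223617\right) 824 = \left(-224217\right) 824 = -184754808$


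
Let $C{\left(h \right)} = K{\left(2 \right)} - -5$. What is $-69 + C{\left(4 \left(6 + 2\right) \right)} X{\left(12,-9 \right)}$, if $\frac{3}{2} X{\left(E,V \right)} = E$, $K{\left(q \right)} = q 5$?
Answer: $51$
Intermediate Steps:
$K{\left(q \right)} = 5 q$
$X{\left(E,V \right)} = \frac{2 E}{3}$
$C{\left(h \right)} = 15$ ($C{\left(h \right)} = 5 \cdot 2 - -5 = 10 + 5 = 15$)
$-69 + C{\left(4 \left(6 + 2\right) \right)} X{\left(12,-9 \right)} = -69 + 15 \cdot \frac{2}{3} \cdot 12 = -69 + 15 \cdot 8 = -69 + 120 = 51$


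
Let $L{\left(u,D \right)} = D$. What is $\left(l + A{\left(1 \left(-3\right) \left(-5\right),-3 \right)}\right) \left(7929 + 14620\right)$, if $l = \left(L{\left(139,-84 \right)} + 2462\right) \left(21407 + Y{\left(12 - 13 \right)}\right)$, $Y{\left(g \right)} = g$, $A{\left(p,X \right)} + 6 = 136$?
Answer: $1147825231302$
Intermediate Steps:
$A{\left(p,X \right)} = 130$ ($A{\left(p,X \right)} = -6 + 136 = 130$)
$l = 50903468$ ($l = \left(-84 + 2462\right) \left(21407 + \left(12 - 13\right)\right) = 2378 \left(21407 + \left(12 - 13\right)\right) = 2378 \left(21407 - 1\right) = 2378 \cdot 21406 = 50903468$)
$\left(l + A{\left(1 \left(-3\right) \left(-5\right),-3 \right)}\right) \left(7929 + 14620\right) = \left(50903468 + 130\right) \left(7929 + 14620\right) = 50903598 \cdot 22549 = 1147825231302$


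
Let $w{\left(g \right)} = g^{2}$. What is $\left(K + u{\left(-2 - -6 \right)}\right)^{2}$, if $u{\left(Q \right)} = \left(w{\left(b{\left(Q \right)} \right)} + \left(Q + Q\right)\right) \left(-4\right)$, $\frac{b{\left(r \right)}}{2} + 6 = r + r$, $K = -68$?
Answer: $26896$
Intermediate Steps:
$b{\left(r \right)} = -12 + 4 r$ ($b{\left(r \right)} = -12 + 2 \left(r + r\right) = -12 + 2 \cdot 2 r = -12 + 4 r$)
$u{\left(Q \right)} = - 8 Q - 4 \left(-12 + 4 Q\right)^{2}$ ($u{\left(Q \right)} = \left(\left(-12 + 4 Q\right)^{2} + \left(Q + Q\right)\right) \left(-4\right) = \left(\left(-12 + 4 Q\right)^{2} + 2 Q\right) \left(-4\right) = - 8 Q - 4 \left(-12 + 4 Q\right)^{2}$)
$\left(K + u{\left(-2 - -6 \right)}\right)^{2} = \left(-68 - \left(576 - 376 \left(-2 - -6\right) + 64 \left(-2 - -6\right)^{2}\right)\right)^{2} = \left(-68 - \left(576 - 376 \left(-2 + 6\right) + 64 \left(-2 + 6\right)^{2}\right)\right)^{2} = \left(-68 - \left(-928 + 1024\right)\right)^{2} = \left(-68 - 96\right)^{2} = \left(-164\right)^{2} = 26896$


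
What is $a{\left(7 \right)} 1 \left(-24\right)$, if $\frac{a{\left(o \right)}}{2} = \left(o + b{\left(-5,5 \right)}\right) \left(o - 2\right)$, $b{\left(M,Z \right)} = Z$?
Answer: $-2880$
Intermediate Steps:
$a{\left(o \right)} = 2 \left(-2 + o\right) \left(5 + o\right)$ ($a{\left(o \right)} = 2 \left(o + 5\right) \left(o - 2\right) = 2 \left(5 + o\right) \left(-2 + o\right) = 2 \left(-2 + o\right) \left(5 + o\right)$)
$a{\left(7 \right)} 1 \left(-24\right) = \left(-20 + 2 \cdot 7^{2} + 6 \cdot 7\right) 1 \left(-24\right) = \left(-20 + 2 \cdot 49 + 42\right) 1 \left(-24\right) = \left(-20 + 98 + 42\right) 1 \left(-24\right) = 120 \cdot 1 \left(-24\right) = 120 \left(-24\right) = -2880$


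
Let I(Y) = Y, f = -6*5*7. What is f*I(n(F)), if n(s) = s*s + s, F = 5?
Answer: -6300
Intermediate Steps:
f = -210 (f = -30*7 = -210)
n(s) = s + s² (n(s) = s² + s = s + s²)
f*I(n(F)) = -1050*(1 + 5) = -1050*6 = -210*30 = -6300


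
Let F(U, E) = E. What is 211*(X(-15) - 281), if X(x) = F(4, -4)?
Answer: -60135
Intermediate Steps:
X(x) = -4
211*(X(-15) - 281) = 211*(-4 - 281) = 211*(-285) = -60135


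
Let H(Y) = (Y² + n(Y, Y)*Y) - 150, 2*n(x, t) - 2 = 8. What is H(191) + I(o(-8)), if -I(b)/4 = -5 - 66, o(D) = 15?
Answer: 37570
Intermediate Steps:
n(x, t) = 5 (n(x, t) = 1 + (½)*8 = 1 + 4 = 5)
H(Y) = -150 + Y² + 5*Y (H(Y) = (Y² + 5*Y) - 150 = -150 + Y² + 5*Y)
I(b) = 284 (I(b) = -4*(-5 - 66) = -4*(-71) = 284)
H(191) + I(o(-8)) = (-150 + 191² + 5*191) + 284 = (-150 + 36481 + 955) + 284 = 37286 + 284 = 37570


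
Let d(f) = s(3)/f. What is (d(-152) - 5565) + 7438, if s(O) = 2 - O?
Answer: 284697/152 ≈ 1873.0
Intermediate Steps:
d(f) = -1/f (d(f) = (2 - 1*3)/f = (2 - 3)/f = -1/f)
(d(-152) - 5565) + 7438 = (-1/(-152) - 5565) + 7438 = (-1*(-1/152) - 5565) + 7438 = (1/152 - 5565) + 7438 = -845879/152 + 7438 = 284697/152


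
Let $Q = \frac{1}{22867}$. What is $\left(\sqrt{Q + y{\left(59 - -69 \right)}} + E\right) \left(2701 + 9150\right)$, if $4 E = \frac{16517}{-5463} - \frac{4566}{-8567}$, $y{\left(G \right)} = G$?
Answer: $- \frac{1381317966931}{187206084} + \frac{11851 \sqrt{66931183059}}{22867} \approx 1.267 \cdot 10^{5}$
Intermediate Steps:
$Q = \frac{1}{22867} \approx 4.3731 \cdot 10^{-5}$
$E = - \frac{116557081}{187206084}$ ($E = \frac{\frac{16517}{-5463} - \frac{4566}{-8567}}{4} = \frac{16517 \left(- \frac{1}{5463}\right) - - \frac{4566}{8567}}{4} = \frac{- \frac{16517}{5463} + \frac{4566}{8567}}{4} = \frac{1}{4} \left(- \frac{116557081}{46801521}\right) = - \frac{116557081}{187206084} \approx -0.62261$)
$\left(\sqrt{Q + y{\left(59 - -69 \right)}} + E\right) \left(2701 + 9150\right) = \left(\sqrt{\frac{1}{22867} + \left(59 - -69\right)} - \frac{116557081}{187206084}\right) \left(2701 + 9150\right) = \left(\sqrt{\frac{1}{22867} + \left(59 + 69\right)} - \frac{116557081}{187206084}\right) 11851 = \left(\sqrt{\frac{1}{22867} + 128} - \frac{116557081}{187206084}\right) 11851 = \left(\sqrt{\frac{2926977}{22867}} - \frac{116557081}{187206084}\right) 11851 = \left(\frac{\sqrt{66931183059}}{22867} - \frac{116557081}{187206084}\right) 11851 = \left(- \frac{116557081}{187206084} + \frac{\sqrt{66931183059}}{22867}\right) 11851 = - \frac{1381317966931}{187206084} + \frac{11851 \sqrt{66931183059}}{22867}$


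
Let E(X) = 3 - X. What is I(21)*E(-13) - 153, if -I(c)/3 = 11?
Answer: -681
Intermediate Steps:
I(c) = -33 (I(c) = -3*11 = -33)
I(21)*E(-13) - 153 = -33*(3 - 1*(-13)) - 153 = -33*(3 + 13) - 153 = -33*16 - 153 = -528 - 153 = -681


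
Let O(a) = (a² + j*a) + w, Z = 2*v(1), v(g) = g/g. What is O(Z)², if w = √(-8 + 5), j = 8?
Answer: (20 + I*√3)² ≈ 397.0 + 69.282*I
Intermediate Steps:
w = I*√3 (w = √(-3) = I*√3 ≈ 1.732*I)
v(g) = 1
Z = 2 (Z = 2*1 = 2)
O(a) = a² + 8*a + I*√3 (O(a) = (a² + 8*a) + I*√3 = a² + 8*a + I*√3)
O(Z)² = (2² + 8*2 + I*√3)² = (4 + 16 + I*√3)² = (20 + I*√3)²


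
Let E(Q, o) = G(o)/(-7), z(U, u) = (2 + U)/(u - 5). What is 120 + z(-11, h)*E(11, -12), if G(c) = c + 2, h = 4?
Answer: 930/7 ≈ 132.86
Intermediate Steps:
G(c) = 2 + c
z(U, u) = (2 + U)/(-5 + u)
E(Q, o) = -2/7 - o/7 (E(Q, o) = (2 + o)/(-7) = (2 + o)*(-⅐) = -2/7 - o/7)
120 + z(-11, h)*E(11, -12) = 120 + ((2 - 11)/(-5 + 4))*(-2/7 - ⅐*(-12)) = 120 + (-9/(-1))*(-2/7 + 12/7) = 120 - 1*(-9)*(10/7) = 120 + 9*(10/7) = 120 + 90/7 = 930/7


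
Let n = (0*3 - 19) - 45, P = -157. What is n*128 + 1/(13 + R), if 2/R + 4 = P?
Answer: -17129311/2091 ≈ -8191.9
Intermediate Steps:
R = -2/161 (R = 2/(-4 - 157) = 2/(-161) = 2*(-1/161) = -2/161 ≈ -0.012422)
n = -64 (n = (0 - 19) - 45 = -19 - 45 = -64)
n*128 + 1/(13 + R) = -64*128 + 1/(13 - 2/161) = -8192 + 1/(2091/161) = -8192 + 161/2091 = -17129311/2091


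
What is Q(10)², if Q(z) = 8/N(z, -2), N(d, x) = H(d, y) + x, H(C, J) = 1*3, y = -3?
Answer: 64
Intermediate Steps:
H(C, J) = 3
N(d, x) = 3 + x
Q(z) = 8 (Q(z) = 8/(3 - 2) = 8/1 = 8*1 = 8)
Q(10)² = 8² = 64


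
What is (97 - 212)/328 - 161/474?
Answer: -53659/77736 ≈ -0.69027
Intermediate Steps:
(97 - 212)/328 - 161/474 = -115*1/328 - 161*1/474 = -115/328 - 161/474 = -53659/77736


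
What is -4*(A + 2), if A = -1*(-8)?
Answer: -40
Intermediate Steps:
A = 8
-4*(A + 2) = -4*(8 + 2) = -4*10 = -40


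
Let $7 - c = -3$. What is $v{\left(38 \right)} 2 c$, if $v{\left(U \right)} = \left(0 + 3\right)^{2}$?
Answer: $180$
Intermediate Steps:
$v{\left(U \right)} = 9$ ($v{\left(U \right)} = 3^{2} = 9$)
$c = 10$ ($c = 7 - -3 = 7 + 3 = 10$)
$v{\left(38 \right)} 2 c = 9 \cdot 2 \cdot 10 = 9 \cdot 20 = 180$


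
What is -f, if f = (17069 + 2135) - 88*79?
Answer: -12252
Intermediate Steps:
f = 12252 (f = 19204 - 6952 = 12252)
-f = -1*12252 = -12252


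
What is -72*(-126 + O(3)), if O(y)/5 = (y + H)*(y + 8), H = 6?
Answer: -26568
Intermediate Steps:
O(y) = 5*(6 + y)*(8 + y) (O(y) = 5*((y + 6)*(y + 8)) = 5*((6 + y)*(8 + y)) = 5*(6 + y)*(8 + y))
-72*(-126 + O(3)) = -72*(-126 + (240 + 5*3² + 70*3)) = -72*(-126 + (240 + 5*9 + 210)) = -72*(-126 + (240 + 45 + 210)) = -72*(-126 + 495) = -72*369 = -26568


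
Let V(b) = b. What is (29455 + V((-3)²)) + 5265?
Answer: 34729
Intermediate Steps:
(29455 + V((-3)²)) + 5265 = (29455 + (-3)²) + 5265 = (29455 + 9) + 5265 = 29464 + 5265 = 34729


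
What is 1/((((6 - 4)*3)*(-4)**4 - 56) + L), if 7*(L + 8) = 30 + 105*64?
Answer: 7/17054 ≈ 0.00041046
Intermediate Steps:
L = 6694/7 (L = -8 + (30 + 105*64)/7 = -8 + (30 + 6720)/7 = -8 + (1/7)*6750 = -8 + 6750/7 = 6694/7 ≈ 956.29)
1/((((6 - 4)*3)*(-4)**4 - 56) + L) = 1/((((6 - 4)*3)*(-4)**4 - 56) + 6694/7) = 1/(((2*3)*256 - 56) + 6694/7) = 1/((6*256 - 56) + 6694/7) = 1/((1536 - 56) + 6694/7) = 1/(1480 + 6694/7) = 1/(17054/7) = 7/17054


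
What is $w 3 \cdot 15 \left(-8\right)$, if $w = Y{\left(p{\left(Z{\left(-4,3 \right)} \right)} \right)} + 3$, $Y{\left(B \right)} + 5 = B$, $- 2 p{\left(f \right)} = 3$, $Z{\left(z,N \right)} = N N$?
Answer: $1260$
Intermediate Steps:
$Z{\left(z,N \right)} = N^{2}$
$p{\left(f \right)} = - \frac{3}{2}$ ($p{\left(f \right)} = \left(- \frac{1}{2}\right) 3 = - \frac{3}{2}$)
$Y{\left(B \right)} = -5 + B$
$w = - \frac{7}{2}$ ($w = \left(-5 - \frac{3}{2}\right) + 3 = - \frac{13}{2} + 3 = - \frac{7}{2} \approx -3.5$)
$w 3 \cdot 15 \left(-8\right) = - \frac{7 \cdot 3 \cdot 15 \left(-8\right)}{2} = - \frac{7 \cdot 45 \left(-8\right)}{2} = \left(- \frac{7}{2}\right) \left(-360\right) = 1260$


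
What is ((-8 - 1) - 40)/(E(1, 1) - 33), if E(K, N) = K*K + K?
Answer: 49/31 ≈ 1.5806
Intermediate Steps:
E(K, N) = K + K**2 (E(K, N) = K**2 + K = K + K**2)
((-8 - 1) - 40)/(E(1, 1) - 33) = ((-8 - 1) - 40)/(1*(1 + 1) - 33) = (-9 - 40)/(1*2 - 33) = -49/(2 - 33) = -49/(-31) = -1/31*(-49) = 49/31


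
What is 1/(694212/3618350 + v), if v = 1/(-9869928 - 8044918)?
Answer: 32411091512050/6218348726501 ≈ 5.2122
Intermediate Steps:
v = -1/17914846 (v = 1/(-17914846) = -1/17914846 ≈ -5.5820e-8)
1/(694212/3618350 + v) = 1/(694212/3618350 - 1/17914846) = 1/(694212*(1/3618350) - 1/17914846) = 1/(347106/1809175 - 1/17914846) = 1/(6218348726501/32411091512050) = 32411091512050/6218348726501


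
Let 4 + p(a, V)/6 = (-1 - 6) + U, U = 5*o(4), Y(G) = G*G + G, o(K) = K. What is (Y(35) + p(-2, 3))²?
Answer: 1726596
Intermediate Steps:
Y(G) = G + G² (Y(G) = G² + G = G + G²)
U = 20 (U = 5*4 = 20)
p(a, V) = 54 (p(a, V) = -24 + 6*((-1 - 6) + 20) = -24 + 6*(-7 + 20) = -24 + 6*13 = -24 + 78 = 54)
(Y(35) + p(-2, 3))² = (35*(1 + 35) + 54)² = (35*36 + 54)² = (1260 + 54)² = 1314² = 1726596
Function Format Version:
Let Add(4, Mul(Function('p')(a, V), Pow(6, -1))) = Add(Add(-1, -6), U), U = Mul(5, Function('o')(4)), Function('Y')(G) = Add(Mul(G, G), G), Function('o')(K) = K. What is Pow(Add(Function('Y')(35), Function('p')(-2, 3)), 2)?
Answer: 1726596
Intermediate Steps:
Function('Y')(G) = Add(G, Pow(G, 2)) (Function('Y')(G) = Add(Pow(G, 2), G) = Add(G, Pow(G, 2)))
U = 20 (U = Mul(5, 4) = 20)
Function('p')(a, V) = 54 (Function('p')(a, V) = Add(-24, Mul(6, Add(Add(-1, -6), 20))) = Add(-24, Mul(6, Add(-7, 20))) = Add(-24, Mul(6, 13)) = Add(-24, 78) = 54)
Pow(Add(Function('Y')(35), Function('p')(-2, 3)), 2) = Pow(Add(Mul(35, Add(1, 35)), 54), 2) = Pow(Add(Mul(35, 36), 54), 2) = Pow(Add(1260, 54), 2) = Pow(1314, 2) = 1726596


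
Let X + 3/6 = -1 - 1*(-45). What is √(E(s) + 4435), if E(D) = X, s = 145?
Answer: 13*√106/2 ≈ 66.922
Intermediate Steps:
X = 87/2 (X = -½ + (-1 - 1*(-45)) = -½ + (-1 + 45) = -½ + 44 = 87/2 ≈ 43.500)
E(D) = 87/2
√(E(s) + 4435) = √(87/2 + 4435) = √(8957/2) = 13*√106/2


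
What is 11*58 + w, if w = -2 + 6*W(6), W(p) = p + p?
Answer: 708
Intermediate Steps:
W(p) = 2*p
w = 70 (w = -2 + 6*(2*6) = -2 + 6*12 = -2 + 72 = 70)
11*58 + w = 11*58 + 70 = 638 + 70 = 708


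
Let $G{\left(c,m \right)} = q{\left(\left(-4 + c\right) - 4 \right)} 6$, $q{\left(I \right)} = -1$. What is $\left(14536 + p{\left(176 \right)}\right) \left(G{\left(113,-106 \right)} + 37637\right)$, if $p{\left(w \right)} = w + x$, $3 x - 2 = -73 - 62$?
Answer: $\frac{1655876893}{3} \approx 5.5196 \cdot 10^{8}$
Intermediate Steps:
$G{\left(c,m \right)} = -6$ ($G{\left(c,m \right)} = \left(-1\right) 6 = -6$)
$x = - \frac{133}{3}$ ($x = \frac{2}{3} + \frac{-73 - 62}{3} = \frac{2}{3} + \frac{1}{3} \left(-135\right) = \frac{2}{3} - 45 = - \frac{133}{3} \approx -44.333$)
$p{\left(w \right)} = - \frac{133}{3} + w$ ($p{\left(w \right)} = w - \frac{133}{3} = - \frac{133}{3} + w$)
$\left(14536 + p{\left(176 \right)}\right) \left(G{\left(113,-106 \right)} + 37637\right) = \left(14536 + \left(- \frac{133}{3} + 176\right)\right) \left(-6 + 37637\right) = \left(14536 + \frac{395}{3}\right) 37631 = \frac{44003}{3} \cdot 37631 = \frac{1655876893}{3}$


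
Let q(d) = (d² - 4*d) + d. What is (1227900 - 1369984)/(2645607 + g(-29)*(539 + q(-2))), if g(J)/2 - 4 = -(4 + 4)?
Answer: -142084/2641215 ≈ -0.053795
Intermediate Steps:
g(J) = -8 (g(J) = 8 + 2*(-(4 + 4)) = 8 + 2*(-1*8) = 8 + 2*(-8) = 8 - 16 = -8)
q(d) = d² - 3*d
(1227900 - 1369984)/(2645607 + g(-29)*(539 + q(-2))) = (1227900 - 1369984)/(2645607 - 8*(539 - 2*(-3 - 2))) = -142084/(2645607 - 8*(539 - 2*(-5))) = -142084/(2645607 - 8*(539 + 10)) = -142084/(2645607 - 8*549) = -142084/(2645607 - 4392) = -142084/2641215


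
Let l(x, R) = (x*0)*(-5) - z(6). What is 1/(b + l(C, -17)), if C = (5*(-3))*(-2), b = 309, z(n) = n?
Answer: 1/303 ≈ 0.0033003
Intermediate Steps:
C = 30 (C = -15*(-2) = 30)
l(x, R) = -6 (l(x, R) = (x*0)*(-5) - 1*6 = 0*(-5) - 6 = 0 - 6 = -6)
1/(b + l(C, -17)) = 1/(309 - 6) = 1/303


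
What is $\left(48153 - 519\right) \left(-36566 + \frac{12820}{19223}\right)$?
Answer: $- \frac{33481719388332}{19223} \approx -1.7418 \cdot 10^{9}$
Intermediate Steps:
$\left(48153 - 519\right) \left(-36566 + \frac{12820}{19223}\right) = 47634 \left(-36566 + 12820 \cdot \frac{1}{19223}\right) = 47634 \left(-36566 + \frac{12820}{19223}\right) = 47634 \left(- \frac{702895398}{19223}\right) = - \frac{33481719388332}{19223}$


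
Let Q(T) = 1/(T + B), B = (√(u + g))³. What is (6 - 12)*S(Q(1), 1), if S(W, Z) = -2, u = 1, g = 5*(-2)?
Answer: 12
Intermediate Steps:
g = -10
B = -27*I (B = (√(1 - 10))³ = (√(-9))³ = (3*I)³ = -27*I ≈ -27.0*I)
Q(T) = 1/(T - 27*I)
(6 - 12)*S(Q(1), 1) = (6 - 12)*(-2) = -6*(-2) = 12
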